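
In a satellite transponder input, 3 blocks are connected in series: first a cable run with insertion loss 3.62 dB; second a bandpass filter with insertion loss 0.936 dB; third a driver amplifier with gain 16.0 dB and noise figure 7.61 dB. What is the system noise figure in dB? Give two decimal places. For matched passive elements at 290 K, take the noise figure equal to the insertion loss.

12.17 dB

Convert to linear (a loss of L dB is a gain of −L dB): F_i = 10^(NF_i/10), G_i = 10^(G_i,dB/10)
  Stage 1: F_1 = 10^(3.62/10) = 2.301, G_1 = 10^(−3.62/10) = 0.4345
  Stage 2: F_2 = 10^(0.936/10) = 1.241, G_2 = 10^(−0.936/10) = 0.8061
  Stage 3: F_3 = 10^(7.61/10) = 5.768, G_3 = 10^(16.0/10) = 39.81
Friis cascade:
  F = 2.301 + (1.241 − 1)/0.4345 + (5.768 − 1)/0.3503 = 16.47
NF = 10 log₁₀(16.47) = 12.17 dB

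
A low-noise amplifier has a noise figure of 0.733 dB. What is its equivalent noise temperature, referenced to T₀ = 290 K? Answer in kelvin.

F = 10^(0.733/10) = 1.18386
T_e = (F − 1)·T₀ = (1.18386 − 1) × 290 = 53.3 K

53.3 K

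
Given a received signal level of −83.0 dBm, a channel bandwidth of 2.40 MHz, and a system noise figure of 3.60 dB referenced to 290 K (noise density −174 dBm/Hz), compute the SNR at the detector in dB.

23.6 dB

Noise floor: N = −174 + 10 log₁₀(B) + NF
10 log₁₀(2.40×10⁶) = 63.8 dB
N = −174 + 63.8 + 3.60 = −106.60 dBm
SNR = P_sig − N = −83.0 − (−106.60) = 23.60 dB → 23.6 dB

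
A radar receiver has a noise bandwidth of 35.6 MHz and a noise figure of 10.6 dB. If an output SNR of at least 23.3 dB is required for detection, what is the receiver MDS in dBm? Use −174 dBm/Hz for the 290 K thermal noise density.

Sensitivity = −174 + 10 log₁₀(B) + NF + SNR_min
= −174 + 75.51 + 10.6 + 23.3
= −64.59 dBm → −64.6 dBm

−64.6 dBm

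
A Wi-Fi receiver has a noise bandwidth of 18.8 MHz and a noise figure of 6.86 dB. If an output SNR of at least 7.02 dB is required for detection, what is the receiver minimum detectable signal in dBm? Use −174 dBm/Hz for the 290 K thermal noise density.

Sensitivity = −174 + 10 log₁₀(B) + NF + SNR_min
= −174 + 72.74 + 6.86 + 7.02
= −87.38 dBm → −87.4 dBm

−87.4 dBm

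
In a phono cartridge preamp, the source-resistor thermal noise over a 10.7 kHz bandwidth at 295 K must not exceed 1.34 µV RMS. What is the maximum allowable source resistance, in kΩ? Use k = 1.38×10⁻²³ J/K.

Johnson–Nyquist: V_n = √(4kTRB) ⇒ R = V_n² / (4kTB)
4kTB = 4 × 1.38×10⁻²³ × 295 × 1.07×10⁴ = 1.74×10⁻¹⁶
R = (1.34×10⁻⁶)² / 1.74×10⁻¹⁶ = 1.03×10⁴ Ω = 10.3 kΩ

10.3 kΩ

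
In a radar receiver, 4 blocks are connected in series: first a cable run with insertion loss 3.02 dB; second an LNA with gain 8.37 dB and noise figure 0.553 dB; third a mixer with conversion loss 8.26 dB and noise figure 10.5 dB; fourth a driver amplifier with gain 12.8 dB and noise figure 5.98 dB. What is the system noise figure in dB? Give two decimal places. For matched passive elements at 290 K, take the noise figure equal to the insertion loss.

10.43 dB

Convert to linear (a loss of L dB is a gain of −L dB): F_i = 10^(NF_i/10), G_i = 10^(G_i,dB/10)
  Stage 1: F_1 = 10^(3.02/10) = 2.004, G_1 = 10^(−3.02/10) = 0.4989
  Stage 2: F_2 = 10^(0.553/10) = 1.136, G_2 = 10^(8.37/10) = 6.871
  Stage 3: F_3 = 10^(10.5/10) = 11.22, G_3 = 10^(−8.26/10) = 0.1493
  Stage 4: F_4 = 10^(5.98/10) = 3.963, G_4 = 10^(12.8/10) = 19.05
Friis cascade:
  F = 2.004 + (1.136 − 1)/0.4989 + (11.22 − 1)/3.428 + (3.963 − 1)/0.5117 = 11.05
NF = 10 log₁₀(11.05) = 10.43 dB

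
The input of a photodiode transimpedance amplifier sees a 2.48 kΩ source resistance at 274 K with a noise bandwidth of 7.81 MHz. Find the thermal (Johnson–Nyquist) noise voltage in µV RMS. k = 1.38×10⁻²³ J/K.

V_n = √(4kTRB)
4kTRB = 4 × 1.38×10⁻²³ × 274 × 2.48×10³ × 7.81×10⁶ = 2.93×10⁻¹⁰ V²
V_n = √(2.93×10⁻¹⁰) = 1.71×10⁻⁵ V = 17.1 µV

17.1 µV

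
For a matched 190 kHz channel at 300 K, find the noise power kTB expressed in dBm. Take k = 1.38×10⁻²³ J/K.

−121.0 dBm

P_n = kTB = 1.38×10⁻²³ × 300 × 1.90×10⁵ = 7.87×10⁻¹⁶ W
In dBm: 10 log₁₀(7.87×10⁻¹⁶ / 10⁻³) = −121.0 dBm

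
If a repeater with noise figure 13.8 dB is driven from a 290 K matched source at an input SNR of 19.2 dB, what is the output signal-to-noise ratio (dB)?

By definition F = SNR_in/SNR_out, so in dB: SNR_out = SNR_in − NF
SNR_out = 19.2 − 13.8 = 5.4 dB

5.4 dB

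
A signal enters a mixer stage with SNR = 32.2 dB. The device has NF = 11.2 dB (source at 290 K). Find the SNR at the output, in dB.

21.0 dB

By definition F = SNR_in/SNR_out, so in dB: SNR_out = SNR_in − NF
SNR_out = 32.2 − 11.2 = 21.0 dB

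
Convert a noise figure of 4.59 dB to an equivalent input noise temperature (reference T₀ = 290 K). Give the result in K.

F = 10^(4.59/10) = 2.8774
T_e = (F − 1)·T₀ = (2.8774 − 1) × 290 = 544 K

544 K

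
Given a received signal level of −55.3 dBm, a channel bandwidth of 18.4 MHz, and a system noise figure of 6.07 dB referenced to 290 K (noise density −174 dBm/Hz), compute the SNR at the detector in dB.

40.0 dB

Noise floor: N = −174 + 10 log₁₀(B) + NF
10 log₁₀(1.84×10⁷) = 72.65 dB
N = −174 + 72.65 + 6.07 = −95.28 dBm
SNR = P_sig − N = −55.3 − (−95.28) = 39.98 dB → 40.0 dB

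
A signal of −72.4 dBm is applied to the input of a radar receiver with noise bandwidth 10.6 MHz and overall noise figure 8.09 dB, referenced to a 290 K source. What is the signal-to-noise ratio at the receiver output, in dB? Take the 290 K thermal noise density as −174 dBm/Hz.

23.3 dB

Noise floor: N = −174 + 10 log₁₀(B) + NF
10 log₁₀(1.06×10⁷) = 70.25 dB
N = −174 + 70.25 + 8.09 = −95.66 dBm
SNR = P_sig − N = −72.4 − (−95.66) = 23.26 dB → 23.3 dB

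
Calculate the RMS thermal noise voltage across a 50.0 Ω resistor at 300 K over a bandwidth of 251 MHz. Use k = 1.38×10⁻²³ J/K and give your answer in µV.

V_n = √(4kTRB)
4kTRB = 4 × 1.38×10⁻²³ × 300 × 5.00×10¹ × 2.51×10⁸ = 2.08×10⁻¹⁰ V²
V_n = √(2.08×10⁻¹⁰) = 1.44×10⁻⁵ V = 14.4 µV

14.4 µV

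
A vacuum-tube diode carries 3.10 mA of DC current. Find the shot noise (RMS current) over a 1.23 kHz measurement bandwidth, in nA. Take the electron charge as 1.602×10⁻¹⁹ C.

I_n = √(2qI·B)
2qI·B = 2 × 1.602×10⁻¹⁹ × 3.10×10⁻³ × 1.23×10³ = 1.22×10⁻¹⁸ A²
I_n = √(1.22×10⁻¹⁸) = 1.11×10⁻⁹ A = 1.11 nA

1.11 nA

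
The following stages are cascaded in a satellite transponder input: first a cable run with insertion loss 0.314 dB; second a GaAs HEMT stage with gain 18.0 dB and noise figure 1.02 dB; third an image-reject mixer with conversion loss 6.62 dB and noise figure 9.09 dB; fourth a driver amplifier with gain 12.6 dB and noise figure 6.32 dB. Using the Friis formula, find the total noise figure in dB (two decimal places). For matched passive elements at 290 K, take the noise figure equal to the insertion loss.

2.40 dB

Convert to linear (a loss of L dB is a gain of −L dB): F_i = 10^(NF_i/10), G_i = 10^(G_i,dB/10)
  Stage 1: F_1 = 10^(0.314/10) = 1.075, G_1 = 10^(−0.314/10) = 0.9303
  Stage 2: F_2 = 10^(1.02/10) = 1.265, G_2 = 10^(18.0/10) = 63.10
  Stage 3: F_3 = 10^(9.09/10) = 8.110, G_3 = 10^(−6.62/10) = 0.2178
  Stage 4: F_4 = 10^(6.32/10) = 4.285, G_4 = 10^(12.6/10) = 18.20
Friis cascade:
  F = 1.075 + (1.265 − 1)/0.9303 + (8.110 − 1)/58.69 + (4.285 − 1)/12.78 = 1.738
NF = 10 log₁₀(1.738) = 2.40 dB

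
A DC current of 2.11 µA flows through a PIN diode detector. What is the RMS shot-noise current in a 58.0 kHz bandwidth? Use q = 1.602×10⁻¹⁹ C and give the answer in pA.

I_n = √(2qI·B)
2qI·B = 2 × 1.602×10⁻¹⁹ × 2.11×10⁻⁶ × 5.80×10⁴ = 3.92×10⁻²⁰ A²
I_n = √(3.92×10⁻²⁰) = 1.98×10⁻¹⁰ A = 198 pA

198 pA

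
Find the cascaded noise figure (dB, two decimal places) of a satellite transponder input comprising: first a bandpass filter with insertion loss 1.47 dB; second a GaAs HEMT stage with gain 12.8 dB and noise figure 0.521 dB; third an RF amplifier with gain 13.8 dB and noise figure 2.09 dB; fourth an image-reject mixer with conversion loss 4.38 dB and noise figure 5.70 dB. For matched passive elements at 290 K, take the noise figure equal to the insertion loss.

2.14 dB

Convert to linear (a loss of L dB is a gain of −L dB): F_i = 10^(NF_i/10), G_i = 10^(G_i,dB/10)
  Stage 1: F_1 = 10^(1.47/10) = 1.403, G_1 = 10^(−1.47/10) = 0.7129
  Stage 2: F_2 = 10^(0.521/10) = 1.127, G_2 = 10^(12.8/10) = 19.05
  Stage 3: F_3 = 10^(2.09/10) = 1.618, G_3 = 10^(13.8/10) = 23.99
  Stage 4: F_4 = 10^(5.70/10) = 3.715, G_4 = 10^(−4.38/10) = 0.3648
Friis cascade:
  F = 1.403 + (1.127 − 1)/0.7129 + (1.618 − 1)/13.58 + (3.715 − 1)/325.8 = 1.635
NF = 10 log₁₀(1.635) = 2.14 dB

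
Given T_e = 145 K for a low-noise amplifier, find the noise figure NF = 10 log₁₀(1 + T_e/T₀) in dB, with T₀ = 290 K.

F = 1 + T_e/T₀ = 1 + 145/290 = 1.5
NF = 10 log₁₀(1.5) = 1.76 dB

1.76 dB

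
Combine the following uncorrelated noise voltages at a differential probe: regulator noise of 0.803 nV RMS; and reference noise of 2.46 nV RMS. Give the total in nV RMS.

2.59 nV

Uncorrelated sources add in power (mean-square): V_tot = √(ΣV_i²)
V_tot = √[(8.03×10⁻¹⁰)² + (2.46×10⁻⁹)²] = 2.59×10⁻⁹ V = 2.59 nV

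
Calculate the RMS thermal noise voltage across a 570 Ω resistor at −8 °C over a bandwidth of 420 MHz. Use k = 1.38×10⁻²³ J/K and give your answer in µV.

59.2 µV

T = −8 °C + 273.15 = 265.15 K
V_n = √(4kTRB)
4kTRB = 4 × 1.38×10⁻²³ × 265.15 × 5.70×10² × 4.20×10⁸ = 3.50×10⁻⁹ V²
V_n = √(3.50×10⁻⁹) = 5.92×10⁻⁵ V = 59.2 µV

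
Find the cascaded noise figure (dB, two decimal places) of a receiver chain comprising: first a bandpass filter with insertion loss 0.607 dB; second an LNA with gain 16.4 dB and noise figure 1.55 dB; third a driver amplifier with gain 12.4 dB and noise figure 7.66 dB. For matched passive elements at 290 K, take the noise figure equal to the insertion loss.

Convert to linear (a loss of L dB is a gain of −L dB): F_i = 10^(NF_i/10), G_i = 10^(G_i,dB/10)
  Stage 1: F_1 = 10^(0.607/10) = 1.150, G_1 = 10^(−0.607/10) = 0.8696
  Stage 2: F_2 = 10^(1.55/10) = 1.429, G_2 = 10^(16.4/10) = 43.65
  Stage 3: F_3 = 10^(7.66/10) = 5.834, G_3 = 10^(12.4/10) = 17.38
Friis cascade:
  F = 1.150 + (1.429 − 1)/0.8696 + (5.834 − 1)/37.96 = 1.771
NF = 10 log₁₀(1.771) = 2.48 dB

2.48 dB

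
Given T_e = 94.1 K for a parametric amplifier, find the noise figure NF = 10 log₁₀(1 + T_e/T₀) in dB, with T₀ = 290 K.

1.22 dB

F = 1 + T_e/T₀ = 1 + 94.1/290 = 1.32448
NF = 10 log₁₀(1.32448) = 1.22 dB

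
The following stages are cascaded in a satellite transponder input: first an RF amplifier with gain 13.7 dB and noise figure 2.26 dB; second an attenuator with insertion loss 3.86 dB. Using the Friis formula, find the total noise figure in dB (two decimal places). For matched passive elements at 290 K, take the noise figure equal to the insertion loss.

Convert to linear (a loss of L dB is a gain of −L dB): F_i = 10^(NF_i/10), G_i = 10^(G_i,dB/10)
  Stage 1: F_1 = 10^(2.26/10) = 1.683, G_1 = 10^(13.7/10) = 23.44
  Stage 2: F_2 = 10^(3.86/10) = 2.432, G_2 = 10^(−3.86/10) = 0.4111
Friis cascade:
  F = 1.683 + (2.432 − 1)/23.44 = 1.744
NF = 10 log₁₀(1.744) = 2.41 dB

2.41 dB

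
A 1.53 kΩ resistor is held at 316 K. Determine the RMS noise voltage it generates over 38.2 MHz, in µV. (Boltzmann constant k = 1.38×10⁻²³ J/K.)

31.9 µV

V_n = √(4kTRB)
4kTRB = 4 × 1.38×10⁻²³ × 316 × 1.53×10³ × 3.82×10⁷ = 1.02×10⁻⁹ V²
V_n = √(1.02×10⁻⁹) = 3.19×10⁻⁵ V = 31.9 µV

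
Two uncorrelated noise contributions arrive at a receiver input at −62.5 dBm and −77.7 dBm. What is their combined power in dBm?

Convert to linear, add, convert back:
P₁ = 5.62×10⁻¹⁰ W, P₂ = 1.70×10⁻¹¹ W
P_tot = 5.79×10⁻¹⁰ W → 10 log₁₀(P_tot / 10⁻³) = −62.4 dBm

−62.4 dBm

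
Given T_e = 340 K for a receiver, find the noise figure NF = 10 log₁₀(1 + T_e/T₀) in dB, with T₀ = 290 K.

F = 1 + T_e/T₀ = 1 + 340/290 = 2.17241
NF = 10 log₁₀(2.17241) = 3.37 dB

3.37 dB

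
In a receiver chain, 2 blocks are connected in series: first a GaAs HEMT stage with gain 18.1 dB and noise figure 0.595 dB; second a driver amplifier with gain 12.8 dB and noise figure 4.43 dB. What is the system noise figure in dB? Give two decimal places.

0.70 dB

Convert to linear (a loss of L dB is a gain of −L dB): F_i = 10^(NF_i/10), G_i = 10^(G_i,dB/10)
  Stage 1: F_1 = 10^(0.595/10) = 1.147, G_1 = 10^(18.1/10) = 64.57
  Stage 2: F_2 = 10^(4.43/10) = 2.773, G_2 = 10^(12.8/10) = 19.05
Friis cascade:
  F = 1.147 + (2.773 − 1)/64.57 = 1.174
NF = 10 log₁₀(1.174) = 0.70 dB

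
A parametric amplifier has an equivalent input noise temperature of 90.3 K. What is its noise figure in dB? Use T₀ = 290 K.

1.18 dB

F = 1 + T_e/T₀ = 1 + 90.3/290 = 1.31138
NF = 10 log₁₀(1.31138) = 1.18 dB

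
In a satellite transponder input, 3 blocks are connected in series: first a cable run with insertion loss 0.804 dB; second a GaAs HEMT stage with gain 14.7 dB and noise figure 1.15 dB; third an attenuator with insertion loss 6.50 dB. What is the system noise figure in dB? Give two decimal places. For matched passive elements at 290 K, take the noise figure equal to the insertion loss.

Convert to linear (a loss of L dB is a gain of −L dB): F_i = 10^(NF_i/10), G_i = 10^(G_i,dB/10)
  Stage 1: F_1 = 10^(0.804/10) = 1.203, G_1 = 10^(−0.804/10) = 0.8310
  Stage 2: F_2 = 10^(1.15/10) = 1.303, G_2 = 10^(14.7/10) = 29.51
  Stage 3: F_3 = 10^(6.50/10) = 4.467, G_3 = 10^(−6.50/10) = 0.2239
Friis cascade:
  F = 1.203 + (1.303 − 1)/0.8310 + (4.467 − 1)/24.52 = 1.710
NF = 10 log₁₀(1.710) = 2.33 dB

2.33 dB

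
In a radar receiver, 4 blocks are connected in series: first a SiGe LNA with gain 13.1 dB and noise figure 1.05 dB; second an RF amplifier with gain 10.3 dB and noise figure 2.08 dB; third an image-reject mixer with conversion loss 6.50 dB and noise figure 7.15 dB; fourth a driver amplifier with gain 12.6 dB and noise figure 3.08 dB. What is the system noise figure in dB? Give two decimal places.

1.28 dB

Convert to linear (a loss of L dB is a gain of −L dB): F_i = 10^(NF_i/10), G_i = 10^(G_i,dB/10)
  Stage 1: F_1 = 10^(1.05/10) = 1.274, G_1 = 10^(13.1/10) = 20.42
  Stage 2: F_2 = 10^(2.08/10) = 1.614, G_2 = 10^(10.3/10) = 10.72
  Stage 3: F_3 = 10^(7.15/10) = 5.188, G_3 = 10^(−6.50/10) = 0.2239
  Stage 4: F_4 = 10^(3.08/10) = 2.032, G_4 = 10^(12.6/10) = 18.20
Friis cascade:
  F = 1.274 + (1.614 − 1)/20.42 + (5.188 − 1)/218.8 + (2.032 − 1)/48.98 = 1.344
NF = 10 log₁₀(1.344) = 1.28 dB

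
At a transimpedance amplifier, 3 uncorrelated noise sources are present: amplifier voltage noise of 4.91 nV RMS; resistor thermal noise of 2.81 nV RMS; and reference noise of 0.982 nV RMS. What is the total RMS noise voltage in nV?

Uncorrelated sources add in power (mean-square): V_tot = √(ΣV_i²)
V_tot = √[(4.91×10⁻⁹)² + (2.81×10⁻⁹)² + (9.82×10⁻¹⁰)²] = 5.74×10⁻⁹ V = 5.74 nV

5.74 nV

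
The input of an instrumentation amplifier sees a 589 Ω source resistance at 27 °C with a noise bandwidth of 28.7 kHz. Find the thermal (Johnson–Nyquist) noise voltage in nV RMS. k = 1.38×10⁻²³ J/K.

529 nV

T = 27 °C + 273.15 = 300.15 K
V_n = √(4kTRB)
4kTRB = 4 × 1.38×10⁻²³ × 300.15 × 5.89×10² × 2.87×10⁴ = 2.80×10⁻¹³ V²
V_n = √(2.80×10⁻¹³) = 5.29×10⁻⁷ V = 529 nV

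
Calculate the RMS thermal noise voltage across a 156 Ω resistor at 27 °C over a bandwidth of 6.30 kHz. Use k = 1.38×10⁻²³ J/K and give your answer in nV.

T = 27 °C + 273.15 = 300.15 K
V_n = √(4kTRB)
4kTRB = 4 × 1.38×10⁻²³ × 300.15 × 1.56×10² × 6.30×10³ = 1.63×10⁻¹⁴ V²
V_n = √(1.63×10⁻¹⁴) = 1.28×10⁻⁷ V = 128 nV

128 nV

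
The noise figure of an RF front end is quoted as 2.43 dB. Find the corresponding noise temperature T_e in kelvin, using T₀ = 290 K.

217 K

F = 10^(2.43/10) = 1.74985
T_e = (F − 1)·T₀ = (1.74985 − 1) × 290 = 217 K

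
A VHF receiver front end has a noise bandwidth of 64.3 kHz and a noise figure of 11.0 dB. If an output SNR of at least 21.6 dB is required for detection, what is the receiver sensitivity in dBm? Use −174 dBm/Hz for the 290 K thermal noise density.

Sensitivity = −174 + 10 log₁₀(B) + NF + SNR_min
= −174 + 48.08 + 11.0 + 21.6
= −93.32 dBm → −93.3 dBm

−93.3 dBm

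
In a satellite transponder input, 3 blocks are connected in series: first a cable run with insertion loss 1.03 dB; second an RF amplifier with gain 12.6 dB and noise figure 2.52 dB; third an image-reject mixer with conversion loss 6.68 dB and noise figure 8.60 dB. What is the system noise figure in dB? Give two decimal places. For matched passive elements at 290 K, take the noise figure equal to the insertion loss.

4.31 dB

Convert to linear (a loss of L dB is a gain of −L dB): F_i = 10^(NF_i/10), G_i = 10^(G_i,dB/10)
  Stage 1: F_1 = 10^(1.03/10) = 1.268, G_1 = 10^(−1.03/10) = 0.7889
  Stage 2: F_2 = 10^(2.52/10) = 1.786, G_2 = 10^(12.6/10) = 18.20
  Stage 3: F_3 = 10^(8.60/10) = 7.244, G_3 = 10^(−6.68/10) = 0.2148
Friis cascade:
  F = 1.268 + (1.786 − 1)/0.7889 + (7.244 − 1)/14.35 = 2.700
NF = 10 log₁₀(2.700) = 4.31 dB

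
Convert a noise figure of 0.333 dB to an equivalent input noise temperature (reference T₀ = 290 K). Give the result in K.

F = 10^(0.333/10) = 1.07969
T_e = (F − 1)·T₀ = (1.07969 − 1) × 290 = 23.1 K

23.1 K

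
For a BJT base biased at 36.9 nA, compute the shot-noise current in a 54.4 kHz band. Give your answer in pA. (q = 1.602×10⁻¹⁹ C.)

25.4 pA

I_n = √(2qI·B)
2qI·B = 2 × 1.602×10⁻¹⁹ × 3.69×10⁻⁸ × 5.44×10⁴ = 6.43×10⁻²² A²
I_n = √(6.43×10⁻²²) = 2.54×10⁻¹¹ A = 25.4 pA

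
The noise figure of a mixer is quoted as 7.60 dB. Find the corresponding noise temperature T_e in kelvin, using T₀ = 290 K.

1379 K

F = 10^(7.60/10) = 5.7544
T_e = (F − 1)·T₀ = (5.7544 − 1) × 290 = 1379 K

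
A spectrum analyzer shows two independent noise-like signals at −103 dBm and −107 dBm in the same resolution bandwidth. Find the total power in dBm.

−101.5 dBm

Convert to linear, add, convert back:
P₁ = 5.01×10⁻¹⁴ W, P₂ = 2.00×10⁻¹⁴ W
P_tot = 7.01×10⁻¹⁴ W → 10 log₁₀(P_tot / 10⁻³) = −101.5 dBm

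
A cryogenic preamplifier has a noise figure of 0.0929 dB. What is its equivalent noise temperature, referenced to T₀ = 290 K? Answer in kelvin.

F = 10^(0.0929/10) = 1.02162
T_e = (F − 1)·T₀ = (1.02162 − 1) × 290 = 6.27 K

6.27 K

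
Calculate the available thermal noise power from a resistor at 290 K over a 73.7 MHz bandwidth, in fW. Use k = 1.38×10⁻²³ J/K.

295 fW

P_n = kTB = 1.38×10⁻²³ × 290 × 7.37×10⁷ = 2.95×10⁻¹³ W = 295 fW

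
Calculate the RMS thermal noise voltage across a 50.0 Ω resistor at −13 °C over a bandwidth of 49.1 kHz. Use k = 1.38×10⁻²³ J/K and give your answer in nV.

188 nV

T = −13 °C + 273.15 = 260.15 K
V_n = √(4kTRB)
4kTRB = 4 × 1.38×10⁻²³ × 260.15 × 5.00×10¹ × 4.91×10⁴ = 3.53×10⁻¹⁴ V²
V_n = √(3.53×10⁻¹⁴) = 1.88×10⁻⁷ V = 188 nV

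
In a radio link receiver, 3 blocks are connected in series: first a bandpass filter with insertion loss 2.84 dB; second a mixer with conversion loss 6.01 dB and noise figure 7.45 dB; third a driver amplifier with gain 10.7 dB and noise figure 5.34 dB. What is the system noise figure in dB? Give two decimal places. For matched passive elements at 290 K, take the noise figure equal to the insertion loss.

14.66 dB

Convert to linear (a loss of L dB is a gain of −L dB): F_i = 10^(NF_i/10), G_i = 10^(G_i,dB/10)
  Stage 1: F_1 = 10^(2.84/10) = 1.923, G_1 = 10^(−2.84/10) = 0.5200
  Stage 2: F_2 = 10^(7.45/10) = 5.559, G_2 = 10^(−6.01/10) = 0.2506
  Stage 3: F_3 = 10^(5.34/10) = 3.420, G_3 = 10^(10.7/10) = 11.75
Friis cascade:
  F = 1.923 + (5.559 − 1)/0.5200 + (3.420 − 1)/0.1303 = 29.26
NF = 10 log₁₀(29.26) = 14.66 dB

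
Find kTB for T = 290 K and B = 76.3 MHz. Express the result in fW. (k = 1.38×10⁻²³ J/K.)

P_n = kTB = 1.38×10⁻²³ × 290 × 7.63×10⁷ = 3.05×10⁻¹³ W = 305 fW

305 fW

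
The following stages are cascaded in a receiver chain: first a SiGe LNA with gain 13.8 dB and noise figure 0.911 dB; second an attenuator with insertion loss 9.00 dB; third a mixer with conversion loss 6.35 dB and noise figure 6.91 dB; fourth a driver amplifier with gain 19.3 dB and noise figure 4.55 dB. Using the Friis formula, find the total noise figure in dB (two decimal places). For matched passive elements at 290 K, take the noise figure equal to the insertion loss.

Convert to linear (a loss of L dB is a gain of −L dB): F_i = 10^(NF_i/10), G_i = 10^(G_i,dB/10)
  Stage 1: F_1 = 10^(0.911/10) = 1.233, G_1 = 10^(13.8/10) = 23.99
  Stage 2: F_2 = 10^(9.00/10) = 7.943, G_2 = 10^(−9.00/10) = 0.1259
  Stage 3: F_3 = 10^(6.91/10) = 4.909, G_3 = 10^(−6.35/10) = 0.2317
  Stage 4: F_4 = 10^(4.55/10) = 2.851, G_4 = 10^(19.3/10) = 85.11
Friis cascade:
  F = 1.233 + (7.943 − 1)/23.99 + (4.909 − 1)/3.020 + (2.851 − 1)/0.6998 = 5.462
NF = 10 log₁₀(5.462) = 7.37 dB

7.37 dB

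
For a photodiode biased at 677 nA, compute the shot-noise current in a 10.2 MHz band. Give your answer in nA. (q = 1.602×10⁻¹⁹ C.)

I_n = √(2qI·B)
2qI·B = 2 × 1.602×10⁻¹⁹ × 6.77×10⁻⁷ × 1.02×10⁷ = 2.21×10⁻¹⁸ A²
I_n = √(2.21×10⁻¹⁸) = 1.49×10⁻⁹ A = 1.49 nA

1.49 nA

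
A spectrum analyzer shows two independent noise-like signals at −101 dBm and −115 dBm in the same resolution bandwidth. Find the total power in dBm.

−100.8 dBm

Convert to linear, add, convert back:
P₁ = 7.94×10⁻¹⁴ W, P₂ = 3.16×10⁻¹⁵ W
P_tot = 8.26×10⁻¹⁴ W → 10 log₁₀(P_tot / 10⁻³) = −100.8 dBm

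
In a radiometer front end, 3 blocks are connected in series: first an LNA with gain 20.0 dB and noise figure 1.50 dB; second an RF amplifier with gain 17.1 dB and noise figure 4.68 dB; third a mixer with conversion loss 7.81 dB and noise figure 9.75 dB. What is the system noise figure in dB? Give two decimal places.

1.56 dB

Convert to linear (a loss of L dB is a gain of −L dB): F_i = 10^(NF_i/10), G_i = 10^(G_i,dB/10)
  Stage 1: F_1 = 10^(1.50/10) = 1.413, G_1 = 10^(20.0/10) = 100.0
  Stage 2: F_2 = 10^(4.68/10) = 2.938, G_2 = 10^(17.1/10) = 51.29
  Stage 3: F_3 = 10^(9.75/10) = 9.441, G_3 = 10^(−7.81/10) = 0.1656
Friis cascade:
  F = 1.413 + (2.938 − 1)/100.0 + (9.441 − 1)/5129 = 1.434
NF = 10 log₁₀(1.434) = 1.56 dB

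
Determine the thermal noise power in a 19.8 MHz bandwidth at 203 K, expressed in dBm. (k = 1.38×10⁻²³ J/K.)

−102.6 dBm

P_n = kTB = 1.38×10⁻²³ × 203 × 1.98×10⁷ = 5.55×10⁻¹⁴ W
In dBm: 10 log₁₀(5.55×10⁻¹⁴ / 10⁻³) = −102.6 dBm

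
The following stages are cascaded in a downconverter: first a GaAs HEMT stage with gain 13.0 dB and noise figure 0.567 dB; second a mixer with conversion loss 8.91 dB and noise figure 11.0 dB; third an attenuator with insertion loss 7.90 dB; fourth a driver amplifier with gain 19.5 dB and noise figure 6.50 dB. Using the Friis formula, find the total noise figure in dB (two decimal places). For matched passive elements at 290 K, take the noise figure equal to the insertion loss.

Convert to linear (a loss of L dB is a gain of −L dB): F_i = 10^(NF_i/10), G_i = 10^(G_i,dB/10)
  Stage 1: F_1 = 10^(0.567/10) = 1.139, G_1 = 10^(13.0/10) = 19.95
  Stage 2: F_2 = 10^(11.0/10) = 12.59, G_2 = 10^(−8.91/10) = 0.1285
  Stage 3: F_3 = 10^(7.90/10) = 6.166, G_3 = 10^(−7.90/10) = 0.1622
  Stage 4: F_4 = 10^(6.50/10) = 4.467, G_4 = 10^(19.5/10) = 89.13
Friis cascade:
  F = 1.139 + (12.59 − 1)/19.95 + (6.166 − 1)/2.564 + (4.467 − 1)/0.4159 = 12.07
NF = 10 log₁₀(12.07) = 10.82 dB

10.82 dB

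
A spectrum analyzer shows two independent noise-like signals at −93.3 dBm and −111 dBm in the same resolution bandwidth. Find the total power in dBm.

Convert to linear, add, convert back:
P₁ = 4.68×10⁻¹³ W, P₂ = 7.94×10⁻¹⁵ W
P_tot = 4.76×10⁻¹³ W → 10 log₁₀(P_tot / 10⁻³) = −93.2 dBm

−93.2 dBm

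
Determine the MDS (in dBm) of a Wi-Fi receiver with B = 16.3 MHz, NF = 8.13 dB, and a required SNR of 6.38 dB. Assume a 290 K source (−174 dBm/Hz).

−87.4 dBm

Sensitivity = −174 + 10 log₁₀(B) + NF + SNR_min
= −174 + 72.12 + 8.13 + 6.38
= −87.37 dBm → −87.4 dBm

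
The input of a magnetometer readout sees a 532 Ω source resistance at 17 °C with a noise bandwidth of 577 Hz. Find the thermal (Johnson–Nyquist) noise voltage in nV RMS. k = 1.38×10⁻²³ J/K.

70.1 nV

T = 17 °C + 273.15 = 290.15 K
V_n = √(4kTRB)
4kTRB = 4 × 1.38×10⁻²³ × 290.15 × 5.32×10² × 5.77×10² = 4.92×10⁻¹⁵ V²
V_n = √(4.92×10⁻¹⁵) = 7.01×10⁻⁸ V = 70.1 nV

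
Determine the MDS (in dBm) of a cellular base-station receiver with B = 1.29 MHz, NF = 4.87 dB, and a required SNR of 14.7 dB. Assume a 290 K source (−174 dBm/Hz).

Sensitivity = −174 + 10 log₁₀(B) + NF + SNR_min
= −174 + 61.11 + 4.87 + 14.7
= −93.32 dBm → −93.3 dBm

−93.3 dBm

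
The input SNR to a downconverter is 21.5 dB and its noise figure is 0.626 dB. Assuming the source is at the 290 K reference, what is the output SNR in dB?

20.874 dB

By definition F = SNR_in/SNR_out, so in dB: SNR_out = SNR_in − NF
SNR_out = 21.5 − 0.626 = 20.874 dB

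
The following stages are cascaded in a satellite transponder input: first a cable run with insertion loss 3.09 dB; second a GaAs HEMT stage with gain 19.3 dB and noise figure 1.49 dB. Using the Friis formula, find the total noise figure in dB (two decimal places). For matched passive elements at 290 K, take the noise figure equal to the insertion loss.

Convert to linear (a loss of L dB is a gain of −L dB): F_i = 10^(NF_i/10), G_i = 10^(G_i,dB/10)
  Stage 1: F_1 = 10^(3.09/10) = 2.037, G_1 = 10^(−3.09/10) = 0.4909
  Stage 2: F_2 = 10^(1.49/10) = 1.409, G_2 = 10^(19.3/10) = 85.11
Friis cascade:
  F = 2.037 + (1.409 − 1)/0.4909 = 2.871
NF = 10 log₁₀(2.871) = 4.58 dB

4.58 dB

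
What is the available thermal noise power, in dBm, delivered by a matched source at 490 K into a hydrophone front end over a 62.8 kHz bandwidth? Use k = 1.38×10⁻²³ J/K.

P_n = kTB = 1.38×10⁻²³ × 490 × 6.28×10⁴ = 4.25×10⁻¹⁶ W
In dBm: 10 log₁₀(4.25×10⁻¹⁶ / 10⁻³) = −123.7 dBm

−123.7 dBm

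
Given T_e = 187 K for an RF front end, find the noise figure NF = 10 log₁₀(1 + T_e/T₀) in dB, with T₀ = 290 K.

F = 1 + T_e/T₀ = 1 + 187/290 = 1.64483
NF = 10 log₁₀(1.64483) = 2.16 dB

2.16 dB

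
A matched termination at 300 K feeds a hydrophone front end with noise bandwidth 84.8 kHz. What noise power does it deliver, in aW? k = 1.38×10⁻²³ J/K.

P_n = kTB = 1.38×10⁻²³ × 300 × 8.48×10⁴ = 3.51×10⁻¹⁶ W = 351 aW

351 aW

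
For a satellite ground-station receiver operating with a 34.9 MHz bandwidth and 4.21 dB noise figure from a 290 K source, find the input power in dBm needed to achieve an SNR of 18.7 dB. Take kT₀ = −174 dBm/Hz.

−75.7 dBm

Sensitivity = −174 + 10 log₁₀(B) + NF + SNR_min
= −174 + 75.43 + 4.21 + 18.7
= −75.66 dBm → −75.7 dBm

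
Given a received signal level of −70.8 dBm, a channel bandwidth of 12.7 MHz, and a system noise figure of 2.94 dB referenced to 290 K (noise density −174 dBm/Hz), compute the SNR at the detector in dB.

29.2 dB

Noise floor: N = −174 + 10 log₁₀(B) + NF
10 log₁₀(1.27×10⁷) = 71.04 dB
N = −174 + 71.04 + 2.94 = −100.02 dBm
SNR = P_sig − N = −70.8 − (−100.02) = 29.22 dB → 29.2 dB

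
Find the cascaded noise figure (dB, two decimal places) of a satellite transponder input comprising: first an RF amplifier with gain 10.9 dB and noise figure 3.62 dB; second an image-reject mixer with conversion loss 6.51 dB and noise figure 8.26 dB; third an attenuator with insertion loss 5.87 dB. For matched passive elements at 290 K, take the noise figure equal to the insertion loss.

Convert to linear (a loss of L dB is a gain of −L dB): F_i = 10^(NF_i/10), G_i = 10^(G_i,dB/10)
  Stage 1: F_1 = 10^(3.62/10) = 2.301, G_1 = 10^(10.9/10) = 12.30
  Stage 2: F_2 = 10^(8.26/10) = 6.699, G_2 = 10^(−6.51/10) = 0.2234
  Stage 3: F_3 = 10^(5.87/10) = 3.864, G_3 = 10^(−5.87/10) = 0.2588
Friis cascade:
  F = 2.301 + (6.699 − 1)/12.30 + (3.864 − 1)/2.748 = 3.807
NF = 10 log₁₀(3.807) = 5.81 dB

5.81 dB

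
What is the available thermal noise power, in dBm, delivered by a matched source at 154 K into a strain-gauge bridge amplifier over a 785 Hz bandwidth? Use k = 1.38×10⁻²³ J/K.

P_n = kTB = 1.38×10⁻²³ × 154 × 7.85×10² = 1.67×10⁻¹⁸ W
In dBm: 10 log₁₀(1.67×10⁻¹⁸ / 10⁻³) = −147.8 dBm

−147.8 dBm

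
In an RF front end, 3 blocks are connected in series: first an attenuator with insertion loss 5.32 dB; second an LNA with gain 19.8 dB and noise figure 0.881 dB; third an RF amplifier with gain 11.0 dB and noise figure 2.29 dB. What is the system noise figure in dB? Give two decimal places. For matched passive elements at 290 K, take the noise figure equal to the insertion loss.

Convert to linear (a loss of L dB is a gain of −L dB): F_i = 10^(NF_i/10), G_i = 10^(G_i,dB/10)
  Stage 1: F_1 = 10^(5.32/10) = 3.404, G_1 = 10^(−5.32/10) = 0.2938
  Stage 2: F_2 = 10^(0.881/10) = 1.225, G_2 = 10^(19.8/10) = 95.50
  Stage 3: F_3 = 10^(2.29/10) = 1.694, G_3 = 10^(11.0/10) = 12.59
Friis cascade:
  F = 3.404 + (1.225 − 1)/0.2938 + (1.694 − 1)/28.05 = 4.194
NF = 10 log₁₀(4.194) = 6.23 dB

6.23 dB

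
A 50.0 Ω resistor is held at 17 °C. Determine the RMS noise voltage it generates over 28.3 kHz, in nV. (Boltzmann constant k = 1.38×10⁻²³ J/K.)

T = 17 °C + 273.15 = 290.15 K
V_n = √(4kTRB)
4kTRB = 4 × 1.38×10⁻²³ × 290.15 × 5.00×10¹ × 2.83×10⁴ = 2.27×10⁻¹⁴ V²
V_n = √(2.27×10⁻¹⁴) = 1.51×10⁻⁷ V = 151 nV

151 nV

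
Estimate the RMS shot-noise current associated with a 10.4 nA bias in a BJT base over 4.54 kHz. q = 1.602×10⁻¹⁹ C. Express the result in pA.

3.89 pA

I_n = √(2qI·B)
2qI·B = 2 × 1.602×10⁻¹⁹ × 1.04×10⁻⁸ × 4.54×10³ = 1.51×10⁻²³ A²
I_n = √(1.51×10⁻²³) = 3.89×10⁻¹² A = 3.89 pA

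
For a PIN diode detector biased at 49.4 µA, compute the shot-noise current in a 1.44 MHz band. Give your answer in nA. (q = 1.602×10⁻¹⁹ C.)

4.77 nA

I_n = √(2qI·B)
2qI·B = 2 × 1.602×10⁻¹⁹ × 4.94×10⁻⁵ × 1.44×10⁶ = 2.28×10⁻¹⁷ A²
I_n = √(2.28×10⁻¹⁷) = 4.77×10⁻⁹ A = 4.77 nA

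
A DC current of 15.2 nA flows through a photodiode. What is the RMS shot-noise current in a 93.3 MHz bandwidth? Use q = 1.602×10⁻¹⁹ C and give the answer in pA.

I_n = √(2qI·B)
2qI·B = 2 × 1.602×10⁻¹⁹ × 1.52×10⁻⁸ × 9.33×10⁷ = 4.54×10⁻¹⁹ A²
I_n = √(4.54×10⁻¹⁹) = 6.74×10⁻¹⁰ A = 674 pA

674 pA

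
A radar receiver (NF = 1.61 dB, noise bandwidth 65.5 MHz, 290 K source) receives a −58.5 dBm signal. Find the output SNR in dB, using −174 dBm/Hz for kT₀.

Noise floor: N = −174 + 10 log₁₀(B) + NF
10 log₁₀(6.55×10⁷) = 78.16 dB
N = −174 + 78.16 + 1.61 = −94.23 dBm
SNR = P_sig − N = −58.5 − (−94.23) = 35.73 dB → 35.7 dB

35.7 dB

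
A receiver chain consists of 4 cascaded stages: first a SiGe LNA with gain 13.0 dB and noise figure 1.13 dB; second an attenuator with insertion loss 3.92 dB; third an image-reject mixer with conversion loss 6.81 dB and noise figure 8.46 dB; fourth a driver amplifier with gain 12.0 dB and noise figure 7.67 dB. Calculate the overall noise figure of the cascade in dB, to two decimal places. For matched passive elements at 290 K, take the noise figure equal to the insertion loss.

6.98 dB

Convert to linear (a loss of L dB is a gain of −L dB): F_i = 10^(NF_i/10), G_i = 10^(G_i,dB/10)
  Stage 1: F_1 = 10^(1.13/10) = 1.297, G_1 = 10^(13.0/10) = 19.95
  Stage 2: F_2 = 10^(3.92/10) = 2.466, G_2 = 10^(−3.92/10) = 0.4055
  Stage 3: F_3 = 10^(8.46/10) = 7.015, G_3 = 10^(−6.81/10) = 0.2084
  Stage 4: F_4 = 10^(7.67/10) = 5.848, G_4 = 10^(12.0/10) = 15.85
Friis cascade:
  F = 1.297 + (2.466 − 1)/19.95 + (7.015 − 1)/8.091 + (5.848 − 1)/1.687 = 4.988
NF = 10 log₁₀(4.988) = 6.98 dB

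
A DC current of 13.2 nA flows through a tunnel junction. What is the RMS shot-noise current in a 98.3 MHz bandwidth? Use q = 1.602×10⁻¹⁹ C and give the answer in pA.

I_n = √(2qI·B)
2qI·B = 2 × 1.602×10⁻¹⁹ × 1.32×10⁻⁸ × 9.83×10⁷ = 4.16×10⁻¹⁹ A²
I_n = √(4.16×10⁻¹⁹) = 6.45×10⁻¹⁰ A = 645 pA

645 pA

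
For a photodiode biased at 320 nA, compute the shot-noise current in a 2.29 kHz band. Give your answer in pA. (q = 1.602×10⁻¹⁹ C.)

I_n = √(2qI·B)
2qI·B = 2 × 1.602×10⁻¹⁹ × 3.20×10⁻⁷ × 2.29×10³ = 2.35×10⁻²² A²
I_n = √(2.35×10⁻²²) = 1.53×10⁻¹¹ A = 15.3 pA

15.3 pA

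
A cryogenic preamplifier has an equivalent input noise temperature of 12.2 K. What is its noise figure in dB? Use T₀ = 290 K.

F = 1 + T_e/T₀ = 1 + 12.2/290 = 1.04207
NF = 10 log₁₀(1.04207) = 0.179 dB

0.179 dB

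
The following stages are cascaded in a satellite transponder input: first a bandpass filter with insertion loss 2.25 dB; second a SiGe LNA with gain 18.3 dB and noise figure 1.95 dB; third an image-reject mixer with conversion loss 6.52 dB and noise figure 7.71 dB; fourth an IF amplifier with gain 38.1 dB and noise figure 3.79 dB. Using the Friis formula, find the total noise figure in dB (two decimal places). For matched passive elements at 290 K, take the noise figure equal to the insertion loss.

Convert to linear (a loss of L dB is a gain of −L dB): F_i = 10^(NF_i/10), G_i = 10^(G_i,dB/10)
  Stage 1: F_1 = 10^(2.25/10) = 1.679, G_1 = 10^(−2.25/10) = 0.5957
  Stage 2: F_2 = 10^(1.95/10) = 1.567, G_2 = 10^(18.3/10) = 67.61
  Stage 3: F_3 = 10^(7.71/10) = 5.902, G_3 = 10^(−6.52/10) = 0.2228
  Stage 4: F_4 = 10^(3.79/10) = 2.393, G_4 = 10^(38.1/10) = 6457
Friis cascade:
  F = 1.679 + (1.567 − 1)/0.5957 + (5.902 − 1)/40.27 + (2.393 − 1)/8.974 = 2.907
NF = 10 log₁₀(2.907) = 4.63 dB

4.63 dB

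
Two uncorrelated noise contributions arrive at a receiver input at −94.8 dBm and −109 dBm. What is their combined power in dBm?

Convert to linear, add, convert back:
P₁ = 3.31×10⁻¹³ W, P₂ = 1.26×10⁻¹⁴ W
P_tot = 3.44×10⁻¹³ W → 10 log₁₀(P_tot / 10⁻³) = −94.6 dBm

−94.6 dBm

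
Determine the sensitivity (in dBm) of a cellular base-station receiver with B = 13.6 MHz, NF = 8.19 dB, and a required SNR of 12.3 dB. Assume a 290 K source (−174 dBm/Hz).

Sensitivity = −174 + 10 log₁₀(B) + NF + SNR_min
= −174 + 71.34 + 8.19 + 12.3
= −82.17 dBm → −82.2 dBm

−82.2 dBm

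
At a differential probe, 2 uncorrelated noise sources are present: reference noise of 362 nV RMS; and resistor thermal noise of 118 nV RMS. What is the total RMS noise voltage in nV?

381 nV

Uncorrelated sources add in power (mean-square): V_tot = √(ΣV_i²)
V_tot = √[(3.62×10⁻⁷)² + (1.18×10⁻⁷)²] = 3.81×10⁻⁷ V = 381 nV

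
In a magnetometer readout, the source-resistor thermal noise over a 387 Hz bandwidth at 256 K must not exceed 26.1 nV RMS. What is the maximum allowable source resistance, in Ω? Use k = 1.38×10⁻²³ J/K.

125 Ω

Johnson–Nyquist: V_n = √(4kTRB) ⇒ R = V_n² / (4kTB)
4kTB = 4 × 1.38×10⁻²³ × 256 × 3.87×10² = 5.47×10⁻¹⁸
R = (2.61×10⁻⁸)² / 5.47×10⁻¹⁸ = 1.25×10² Ω = 125 Ω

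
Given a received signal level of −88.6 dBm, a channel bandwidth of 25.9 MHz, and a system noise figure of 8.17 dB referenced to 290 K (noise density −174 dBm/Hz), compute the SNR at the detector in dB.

3.1 dB

Noise floor: N = −174 + 10 log₁₀(B) + NF
10 log₁₀(2.59×10⁷) = 74.13 dB
N = −174 + 74.13 + 8.17 = −91.70 dBm
SNR = P_sig − N = −88.6 − (−91.70) = 3.10 dB → 3.1 dB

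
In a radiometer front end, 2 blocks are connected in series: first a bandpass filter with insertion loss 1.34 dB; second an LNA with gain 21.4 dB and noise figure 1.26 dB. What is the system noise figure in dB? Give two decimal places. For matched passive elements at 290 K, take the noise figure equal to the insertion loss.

2.60 dB

Convert to linear (a loss of L dB is a gain of −L dB): F_i = 10^(NF_i/10), G_i = 10^(G_i,dB/10)
  Stage 1: F_1 = 10^(1.34/10) = 1.361, G_1 = 10^(−1.34/10) = 0.7345
  Stage 2: F_2 = 10^(1.26/10) = 1.337, G_2 = 10^(21.4/10) = 138.0
Friis cascade:
  F = 1.361 + (1.337 − 1)/0.7345 = 1.820
NF = 10 log₁₀(1.820) = 2.60 dB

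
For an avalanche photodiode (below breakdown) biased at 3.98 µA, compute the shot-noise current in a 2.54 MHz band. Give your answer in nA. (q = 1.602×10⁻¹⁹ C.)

I_n = √(2qI·B)
2qI·B = 2 × 1.602×10⁻¹⁹ × 3.98×10⁻⁶ × 2.54×10⁶ = 3.24×10⁻¹⁸ A²
I_n = √(3.24×10⁻¹⁸) = 1.80×10⁻⁹ A = 1.80 nA

1.80 nA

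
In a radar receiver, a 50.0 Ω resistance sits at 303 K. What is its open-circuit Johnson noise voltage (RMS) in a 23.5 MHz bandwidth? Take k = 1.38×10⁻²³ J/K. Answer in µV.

4.43 µV

V_n = √(4kTRB)
4kTRB = 4 × 1.38×10⁻²³ × 303 × 5.00×10¹ × 2.35×10⁷ = 1.97×10⁻¹¹ V²
V_n = √(1.97×10⁻¹¹) = 4.43×10⁻⁶ V = 4.43 µV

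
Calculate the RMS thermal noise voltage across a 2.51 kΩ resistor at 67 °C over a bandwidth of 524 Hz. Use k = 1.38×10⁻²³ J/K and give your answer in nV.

T = 67 °C + 273.15 = 340.15 K
V_n = √(4kTRB)
4kTRB = 4 × 1.38×10⁻²³ × 340.15 × 2.51×10³ × 5.24×10² = 2.47×10⁻¹⁴ V²
V_n = √(2.47×10⁻¹⁴) = 1.57×10⁻⁷ V = 157 nV

157 nV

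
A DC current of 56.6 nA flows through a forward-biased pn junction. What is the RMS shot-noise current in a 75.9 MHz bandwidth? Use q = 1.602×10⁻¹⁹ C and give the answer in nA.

1.17 nA

I_n = √(2qI·B)
2qI·B = 2 × 1.602×10⁻¹⁹ × 5.66×10⁻⁸ × 7.59×10⁷ = 1.38×10⁻¹⁸ A²
I_n = √(1.38×10⁻¹⁸) = 1.17×10⁻⁹ A = 1.17 nA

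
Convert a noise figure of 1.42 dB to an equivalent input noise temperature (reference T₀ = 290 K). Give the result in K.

112 K

F = 10^(1.42/10) = 1.38676
T_e = (F − 1)·T₀ = (1.38676 − 1) × 290 = 112 K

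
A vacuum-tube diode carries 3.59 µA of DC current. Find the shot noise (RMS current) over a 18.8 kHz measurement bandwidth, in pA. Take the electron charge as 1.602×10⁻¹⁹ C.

I_n = √(2qI·B)
2qI·B = 2 × 1.602×10⁻¹⁹ × 3.59×10⁻⁶ × 1.88×10⁴ = 2.16×10⁻²⁰ A²
I_n = √(2.16×10⁻²⁰) = 1.47×10⁻¹⁰ A = 147 pA

147 pA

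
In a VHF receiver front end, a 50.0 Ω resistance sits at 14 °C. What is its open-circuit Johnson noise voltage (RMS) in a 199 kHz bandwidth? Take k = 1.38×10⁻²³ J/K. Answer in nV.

397 nV

T = 14 °C + 273.15 = 287.15 K
V_n = √(4kTRB)
4kTRB = 4 × 1.38×10⁻²³ × 287.15 × 5.00×10¹ × 1.99×10⁵ = 1.58×10⁻¹³ V²
V_n = √(1.58×10⁻¹³) = 3.97×10⁻⁷ V = 397 nV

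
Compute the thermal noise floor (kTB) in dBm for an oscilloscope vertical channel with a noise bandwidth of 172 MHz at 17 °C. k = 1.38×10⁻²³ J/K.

−91.6 dBm

T = 17 °C + 273.15 = 290.15 K
P_n = kTB = 1.38×10⁻²³ × 290.15 × 1.72×10⁸ = 6.89×10⁻¹³ W
In dBm: 10 log₁₀(6.89×10⁻¹³ / 10⁻³) = −91.6 dBm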